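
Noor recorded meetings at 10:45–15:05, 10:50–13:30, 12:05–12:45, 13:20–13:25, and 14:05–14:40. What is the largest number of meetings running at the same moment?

3

Walk the sorted start/end points keeping a running depth.
The depth first hits 3 at 12:05.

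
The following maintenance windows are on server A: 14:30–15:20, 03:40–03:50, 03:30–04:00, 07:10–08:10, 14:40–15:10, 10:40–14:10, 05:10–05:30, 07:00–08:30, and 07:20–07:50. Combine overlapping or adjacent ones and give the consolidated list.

03:30–04:00, 05:10–05:30, 07:00–08:30, 10:40–14:10, 14:30–15:20

Sort by start: 03:30–04:00, 03:40–03:50, 05:10–05:30, 07:00–08:30, 07:10–08:10, 07:20–07:50, 10:40–14:10, 14:30–15:20, 14:40–15:10.
03:40–03:50 overlaps/touches 03:30–04:00 → extend to 03:30–04:00.
05:10–05:30 is disjoint → start new block.
07:00–08:30 is disjoint → start new block.
07:10–08:10 overlaps/touches 07:00–08:30 → extend to 07:00–08:30.
07:20–07:50 overlaps/touches 07:00–08:30 → extend to 07:00–08:30.
10:40–14:10 is disjoint → start new block.
14:30–15:20 is disjoint → start new block.
14:40–15:10 overlaps/touches 14:30–15:20 → extend to 14:30–15:20.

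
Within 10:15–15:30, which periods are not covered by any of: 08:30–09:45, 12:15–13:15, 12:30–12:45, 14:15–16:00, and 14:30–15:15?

10:15–12:15, 13:15–14:15

Covered (merged): 08:30–09:45, 12:15–13:15, 14:15–16:00.
Uncovered inside 10:15–15:30: 10:15–12:15, 13:15–14:15.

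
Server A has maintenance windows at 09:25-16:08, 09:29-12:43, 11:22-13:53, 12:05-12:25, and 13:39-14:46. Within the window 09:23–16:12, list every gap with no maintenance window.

After merging, the occupied span is 09:25-16:08.
Complement within 09:23-16:12: 09:23-09:25, 16:08-16:12.

09:23-09:25, 16:08-16:12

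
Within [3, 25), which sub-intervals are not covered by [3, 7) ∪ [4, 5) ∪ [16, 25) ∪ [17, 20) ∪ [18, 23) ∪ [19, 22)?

[7, 16)

The merged coverage is [3, 7), [16, 25).
Gaps within [3, 25): [7, 16).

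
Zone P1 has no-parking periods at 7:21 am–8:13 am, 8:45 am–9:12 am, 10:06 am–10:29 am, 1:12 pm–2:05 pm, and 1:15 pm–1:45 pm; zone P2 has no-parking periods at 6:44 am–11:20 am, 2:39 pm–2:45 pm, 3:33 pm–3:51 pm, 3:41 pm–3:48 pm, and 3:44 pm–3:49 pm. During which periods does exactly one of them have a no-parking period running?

Merge the first list: 7:21 am–8:13 am, 8:45 am–9:12 am, 10:06 am–10:29 am, 1:12 pm–2:05 pm.
Merge the second list: 6:44 am–11:20 am, 2:39 pm–2:45 pm, 3:33 pm–3:51 pm.
A \ B = 1:12 pm–2:05 pm.
B \ A = 6:44 am–7:21 am, 8:13 am–8:45 am, 9:12 am–10:06 am, 10:29 am–11:20 am, 2:39 pm–2:45 pm, 3:33 pm–3:51 pm.
Union of the two gives the symmetric difference.

6:44 am–7:21 am, 8:13 am–8:45 am, 9:12 am–10:06 am, 10:29 am–11:20 am, 1:12 pm–2:05 pm, 2:39 pm–2:45 pm, 3:33 pm–3:51 pm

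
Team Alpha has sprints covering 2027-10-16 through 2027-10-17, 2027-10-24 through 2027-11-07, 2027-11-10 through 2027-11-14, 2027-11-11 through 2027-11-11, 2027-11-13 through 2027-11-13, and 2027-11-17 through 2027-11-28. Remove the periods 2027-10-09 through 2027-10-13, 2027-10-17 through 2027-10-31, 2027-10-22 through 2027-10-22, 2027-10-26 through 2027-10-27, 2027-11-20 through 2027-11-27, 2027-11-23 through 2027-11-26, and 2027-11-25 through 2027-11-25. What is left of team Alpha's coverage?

Merge the first list: 2027-10-16 through 2027-10-17, 2027-10-24 through 2027-11-07, 2027-11-10 through 2027-11-14, 2027-11-17 through 2027-11-28.
Merge the second list: 2027-10-09 through 2027-10-13, 2027-10-17 through 2027-10-31, 2027-11-20 through 2027-11-27.
2027-10-16 through 2027-10-17 \ B = 2027-10-16 through 2027-10-16.
2027-10-24 through 2027-11-07 \ B = 2027-11-01 through 2027-11-07.
2027-11-10 through 2027-11-14: nothing removed.
2027-11-17 through 2027-11-28 \ B = 2027-11-17 through 2027-11-19, 2027-11-28 through 2027-11-28.

2027-10-16 through 2027-10-16, 2027-11-01 through 2027-11-07, 2027-11-10 through 2027-11-14, 2027-11-17 through 2027-11-19, 2027-11-28 through 2027-11-28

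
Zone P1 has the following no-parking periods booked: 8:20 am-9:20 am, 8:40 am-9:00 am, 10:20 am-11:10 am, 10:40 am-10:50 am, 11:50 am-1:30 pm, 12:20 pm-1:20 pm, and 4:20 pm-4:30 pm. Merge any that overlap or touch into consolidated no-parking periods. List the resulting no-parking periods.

8:40 am–9:00 am overlaps/touches 8:20 am–9:20 am → extend to 8:20 am–9:20 am.
10:20 am–11:10 am is disjoint → start new block.
10:40 am–10:50 am overlaps/touches 10:20 am–11:10 am → extend to 10:20 am–11:10 am.
11:50 am–1:30 pm is disjoint → start new block.
12:20 pm–1:20 pm overlaps/touches 11:50 am–1:30 pm → extend to 11:50 am–1:30 pm.
4:20 pm–4:30 pm is disjoint → start new block.

8:20 am–9:20 am, 10:20 am–11:10 am, 11:50 am–1:30 pm, 4:20 pm–4:30 pm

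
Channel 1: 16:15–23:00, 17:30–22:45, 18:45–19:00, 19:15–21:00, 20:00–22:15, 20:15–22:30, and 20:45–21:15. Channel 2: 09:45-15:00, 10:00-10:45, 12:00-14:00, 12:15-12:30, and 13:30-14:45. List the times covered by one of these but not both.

09:45–15:00, 16:15–23:00

Merge the first list: 16:15–23:00.
Merge the second list: 09:45–15:00.
A but not B: 16:15–23:00.
B but not A: 09:45–15:00.
Combining gives A △ B.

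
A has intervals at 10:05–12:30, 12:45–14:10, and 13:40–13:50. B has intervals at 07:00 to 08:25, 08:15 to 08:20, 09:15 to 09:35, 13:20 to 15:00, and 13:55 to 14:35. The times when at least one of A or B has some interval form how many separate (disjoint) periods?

A, merged: 10:05-12:30, 12:45-14:10.
B, merged: 07:00-08:25, 09:15-09:35, 13:20-15:00.
A ∪ B = 07:00-08:25, 09:15-09:35, 10:05-12:30, 12:45-15:00.
That is 4 disjoint pieces.

4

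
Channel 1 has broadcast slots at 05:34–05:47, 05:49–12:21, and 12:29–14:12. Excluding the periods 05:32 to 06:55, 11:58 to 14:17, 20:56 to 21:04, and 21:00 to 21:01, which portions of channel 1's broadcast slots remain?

06:55–11:58

B, merged: 05:32–06:55, 11:58–14:17, 20:56–21:04.
05:34–05:47: entirely removed.
05:49–12:21 \ B = 06:55–11:58.
12:29–14:12: entirely removed.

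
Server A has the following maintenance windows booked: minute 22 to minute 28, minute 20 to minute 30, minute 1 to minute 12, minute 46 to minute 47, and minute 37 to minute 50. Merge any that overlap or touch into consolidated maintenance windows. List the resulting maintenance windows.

minute 1 to minute 12, minute 20 to minute 30, minute 37 to minute 50

Sort by start: minute 1 to minute 12, minute 20 to minute 30, minute 22 to minute 28, minute 37 to minute 50, minute 46 to minute 47.
minute 20 to minute 30 is disjoint → start new block.
minute 22 to minute 28 overlaps/touches minute 20 to minute 30 → extend to minute 20 to minute 30.
minute 37 to minute 50 is disjoint → start new block.
minute 46 to minute 47 overlaps/touches minute 37 to minute 50 → extend to minute 37 to minute 50.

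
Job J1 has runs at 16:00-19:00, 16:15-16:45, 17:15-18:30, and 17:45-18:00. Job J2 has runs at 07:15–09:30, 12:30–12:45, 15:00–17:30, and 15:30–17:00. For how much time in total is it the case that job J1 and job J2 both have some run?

First set merges to 16:00-19:00.
Second set merges to 07:15-09:30, 12:30-12:45, 15:00-17:30.
A ∩ B = 16:00-17:30.
Total: 1 h 30 min.

1 h 30 min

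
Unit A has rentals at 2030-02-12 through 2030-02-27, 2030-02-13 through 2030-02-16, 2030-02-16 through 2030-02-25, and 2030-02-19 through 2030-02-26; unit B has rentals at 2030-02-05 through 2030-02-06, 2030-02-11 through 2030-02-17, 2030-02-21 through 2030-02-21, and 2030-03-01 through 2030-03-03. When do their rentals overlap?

Merge the first list: 2030-02-12 through 2030-02-27.
2030-02-12 through 2030-02-27 overlaps B on 2030-02-12 through 2030-02-17, 2030-02-21 through 2030-02-21.

2030-02-12 through 2030-02-17, 2030-02-21 through 2030-02-21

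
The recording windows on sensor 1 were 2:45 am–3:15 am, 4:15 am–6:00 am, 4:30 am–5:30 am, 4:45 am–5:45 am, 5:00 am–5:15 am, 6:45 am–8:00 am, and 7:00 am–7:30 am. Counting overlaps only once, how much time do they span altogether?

3 h 30 min

Merged: 2:45 am-3:15 am, 4:15 am-6:00 am, 6:45 am-8:00 am.
Lengths: 30 min + 1 h 45 min + 1 h 15 min = 3 h 30 min.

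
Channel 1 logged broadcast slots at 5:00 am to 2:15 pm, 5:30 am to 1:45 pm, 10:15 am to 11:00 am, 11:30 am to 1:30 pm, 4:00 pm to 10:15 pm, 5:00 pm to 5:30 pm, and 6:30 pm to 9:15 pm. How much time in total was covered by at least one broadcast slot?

15 h 30 min

Merged: 5:00 am-2:15 pm, 4:00 pm-10:15 pm.
Lengths: 9 h 15 min + 6 h 15 min = 15 h 30 min.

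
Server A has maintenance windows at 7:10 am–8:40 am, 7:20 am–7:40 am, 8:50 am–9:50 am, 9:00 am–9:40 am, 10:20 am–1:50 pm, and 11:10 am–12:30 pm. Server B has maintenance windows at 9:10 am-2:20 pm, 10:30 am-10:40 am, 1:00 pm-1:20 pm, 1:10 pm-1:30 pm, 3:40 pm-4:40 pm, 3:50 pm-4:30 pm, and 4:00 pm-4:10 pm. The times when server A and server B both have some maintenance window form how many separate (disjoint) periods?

2

A, merged: 7:10 am–8:40 am, 8:50 am–9:50 am, 10:20 am–1:50 pm.
B, merged: 9:10 am–2:20 pm, 3:40 pm–4:40 pm.
A ∩ B = 9:10 am–9:50 am, 10:20 am–1:50 pm.
That is 2 disjoint pieces.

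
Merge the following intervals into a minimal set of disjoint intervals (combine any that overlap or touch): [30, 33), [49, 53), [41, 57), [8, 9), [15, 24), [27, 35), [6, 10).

Sort by start: [6, 10), [8, 9), [15, 24), [27, 35), [30, 33), [41, 57), [49, 53).
[8, 9) overlaps/touches [6, 10) → extend to [6, 10).
[15, 24) is disjoint → start new block.
[27, 35) is disjoint → start new block.
[30, 33) overlaps/touches [27, 35) → extend to [27, 35).
[41, 57) is disjoint → start new block.
[49, 53) overlaps/touches [41, 57) → extend to [41, 57).

[6, 10) ∪ [15, 24) ∪ [27, 35) ∪ [41, 57)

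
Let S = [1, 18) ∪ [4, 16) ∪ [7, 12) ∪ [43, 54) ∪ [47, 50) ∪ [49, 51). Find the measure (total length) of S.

28

Merged: [1, 18), [43, 54).
Lengths: 17 + 11 = 28.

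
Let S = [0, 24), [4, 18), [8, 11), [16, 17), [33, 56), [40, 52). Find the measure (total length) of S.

47

Merged: [0, 24), [33, 56).
Lengths: 24 + 23 = 47.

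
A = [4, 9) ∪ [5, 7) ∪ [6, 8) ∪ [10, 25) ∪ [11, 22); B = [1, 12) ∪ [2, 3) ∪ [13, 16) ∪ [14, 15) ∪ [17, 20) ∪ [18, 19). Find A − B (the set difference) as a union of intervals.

[12, 13) ∪ [16, 17) ∪ [20, 25)

Merge the first list: [4, 9), [10, 25).
Merge the second list: [1, 12), [13, 16), [17, 20).
[4, 9): entirely removed.
[10, 25) \ B = [12, 13), [16, 17), [20, 25).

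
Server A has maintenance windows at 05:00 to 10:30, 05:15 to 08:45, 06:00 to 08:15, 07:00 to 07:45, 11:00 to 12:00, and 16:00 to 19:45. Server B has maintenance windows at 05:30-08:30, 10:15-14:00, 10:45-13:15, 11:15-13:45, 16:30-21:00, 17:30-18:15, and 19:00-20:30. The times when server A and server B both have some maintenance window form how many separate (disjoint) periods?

A, merged: 05:00-10:30, 11:00-12:00, 16:00-19:45.
B, merged: 05:30-08:30, 10:15-14:00, 16:30-21:00.
A ∩ B = 05:30-08:30, 10:15-10:30, 11:00-12:00, 16:30-19:45.
That is 4 disjoint pieces.

4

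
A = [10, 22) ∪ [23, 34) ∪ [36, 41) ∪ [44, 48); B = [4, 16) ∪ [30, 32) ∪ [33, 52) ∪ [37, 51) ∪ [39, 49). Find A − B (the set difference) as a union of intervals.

B, merged: [4, 16), [30, 32), [33, 52).
[10, 22) \ B = [16, 22).
[23, 34) \ B = [23, 30), [32, 33).
[36, 41): entirely removed.
[44, 48): entirely removed.

[16, 22) ∪ [23, 30) ∪ [32, 33)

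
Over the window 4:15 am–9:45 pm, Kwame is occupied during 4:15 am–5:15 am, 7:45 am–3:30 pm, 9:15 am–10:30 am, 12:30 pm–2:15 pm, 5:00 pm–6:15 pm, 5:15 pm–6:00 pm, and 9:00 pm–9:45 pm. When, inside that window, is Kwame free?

After merging, the occupied span is 4:15 am–5:15 am, 7:45 am–3:30 pm, 5:00 pm–6:15 pm, 9:00 pm–9:45 pm.
Gaps within 4:15 am–9:45 pm: 5:15 am–7:45 am, 3:30 pm–5:00 pm, 6:15 pm–9:00 pm.

5:15 am–7:45 am, 3:30 pm–5:00 pm, 6:15 pm–9:00 pm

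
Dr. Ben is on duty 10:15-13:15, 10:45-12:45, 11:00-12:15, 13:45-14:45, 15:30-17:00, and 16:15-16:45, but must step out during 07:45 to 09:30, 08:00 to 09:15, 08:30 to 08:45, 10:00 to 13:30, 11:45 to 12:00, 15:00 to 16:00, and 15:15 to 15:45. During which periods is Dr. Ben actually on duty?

13:45–14:45, 16:00–17:00

A, merged: 10:15–13:15, 13:45–14:45, 15:30–17:00.
B, merged: 07:45–09:30, 10:00–13:30, 15:00–16:00.
10:15–13:15 lies entirely inside B → drops out.
13:45–14:45 is untouched.
15:30–17:00 with B removed leaves 16:00–17:00.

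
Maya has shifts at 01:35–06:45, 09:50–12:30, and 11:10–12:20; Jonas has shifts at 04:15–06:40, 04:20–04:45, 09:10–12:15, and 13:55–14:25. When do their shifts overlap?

04:15–06:40, 09:50–12:15

Merge the first list: 01:35–06:45, 09:50–12:30.
Merge the second list: 04:15–06:40, 09:10–12:15, 13:55–14:25.
01:35–06:45 overlaps B on 04:15–06:40.
09:50–12:30 overlaps B on 09:50–12:15.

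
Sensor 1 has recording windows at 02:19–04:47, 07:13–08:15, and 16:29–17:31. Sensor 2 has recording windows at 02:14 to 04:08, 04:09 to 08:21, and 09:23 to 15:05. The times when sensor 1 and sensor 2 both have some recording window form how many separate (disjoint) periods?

A ∩ B = 02:19-04:08, 04:09-04:47, 07:13-08:15.
That is 3 disjoint pieces.

3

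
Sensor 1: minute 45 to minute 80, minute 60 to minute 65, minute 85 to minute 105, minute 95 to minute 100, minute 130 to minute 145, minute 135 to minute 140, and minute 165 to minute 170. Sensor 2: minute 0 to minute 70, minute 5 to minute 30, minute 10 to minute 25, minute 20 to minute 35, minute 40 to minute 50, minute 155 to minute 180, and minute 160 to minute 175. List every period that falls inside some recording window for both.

A, merged: minute 45 to minute 80, minute 85 to minute 105, minute 130 to minute 145, minute 165 to minute 170.
B, merged: minute 0 to minute 70, minute 155 to minute 180.
minute 45 to minute 80 meets the second set on minute 45 to minute 70.
minute 85 to minute 105: no overlap with the second set.
minute 130 to minute 145: no overlap with the second set.
minute 165 to minute 170 meets the second set on minute 165 to minute 170.

minute 45 to minute 70, minute 165 to minute 170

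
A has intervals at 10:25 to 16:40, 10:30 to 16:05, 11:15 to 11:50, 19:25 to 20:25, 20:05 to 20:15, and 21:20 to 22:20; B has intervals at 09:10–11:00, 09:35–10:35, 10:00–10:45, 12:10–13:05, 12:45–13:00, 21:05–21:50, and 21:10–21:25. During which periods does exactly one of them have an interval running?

09:10-10:25, 11:00-12:10, 13:05-16:40, 19:25-20:25, 21:05-21:20, 21:50-22:20

A, merged: 10:25-16:40, 19:25-20:25, 21:20-22:20.
B, merged: 09:10-11:00, 12:10-13:05, 21:05-21:50.
A but not B: 11:00-12:10, 13:05-16:40, 19:25-20:25, 21:50-22:20.
B but not A: 09:10-10:25, 21:05-21:20.
Combining gives A △ B.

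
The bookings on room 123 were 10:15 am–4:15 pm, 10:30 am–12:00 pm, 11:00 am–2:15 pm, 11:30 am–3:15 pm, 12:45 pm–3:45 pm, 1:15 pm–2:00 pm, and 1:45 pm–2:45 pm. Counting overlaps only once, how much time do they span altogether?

Merged: 10:15 am–4:15 pm.
Length: 6 h.

6 h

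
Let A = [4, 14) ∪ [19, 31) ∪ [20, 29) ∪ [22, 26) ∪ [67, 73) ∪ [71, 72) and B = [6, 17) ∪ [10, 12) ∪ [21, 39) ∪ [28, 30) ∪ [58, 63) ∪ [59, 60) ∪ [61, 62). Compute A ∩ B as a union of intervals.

[6, 14) ∪ [21, 31)

First set merges to [4, 14), [19, 31), [67, 73).
Second set merges to [6, 17), [21, 39), [58, 63).
[4, 14) meets the second set on [6, 14).
[19, 31) meets the second set on [21, 31).
[67, 73): no overlap with the second set.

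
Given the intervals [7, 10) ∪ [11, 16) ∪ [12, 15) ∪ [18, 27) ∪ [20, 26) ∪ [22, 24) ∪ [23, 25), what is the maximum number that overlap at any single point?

4

Sweep endpoints in order; track running count of active intervals.
Peak of 4 reached at 23.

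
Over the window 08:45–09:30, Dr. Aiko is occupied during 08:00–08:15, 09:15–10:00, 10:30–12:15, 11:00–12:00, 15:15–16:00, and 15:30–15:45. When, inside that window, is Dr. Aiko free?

Covered (merged): 08:00-08:15, 09:15-10:00, 10:30-12:15, 15:15-16:00.
Gaps within 08:45-09:30: 08:45-09:15.

08:45-09:15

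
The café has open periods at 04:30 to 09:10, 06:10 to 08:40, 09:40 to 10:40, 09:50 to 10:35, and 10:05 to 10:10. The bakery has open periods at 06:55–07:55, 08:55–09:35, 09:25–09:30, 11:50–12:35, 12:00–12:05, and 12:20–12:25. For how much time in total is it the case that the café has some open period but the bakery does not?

Merge the first list: 04:30–09:10, 09:40–10:40.
Merge the second list: 06:55–07:55, 08:55–09:35, 11:50–12:35.
A \ B = 04:30–06:55, 07:55–08:55, 09:40–10:40.
Total: 2 h 25 min + 1 h + 1 h = 4 h 25 min.

4 h 25 min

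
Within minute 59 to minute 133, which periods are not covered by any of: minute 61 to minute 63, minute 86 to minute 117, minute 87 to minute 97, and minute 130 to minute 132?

minute 59 to minute 61, minute 63 to minute 86, minute 117 to minute 130, minute 132 to minute 133

After merging, the occupied span is minute 61 to minute 63, minute 86 to minute 117, minute 130 to minute 132.
Uncovered inside minute 59 to minute 133: minute 59 to minute 61, minute 63 to minute 86, minute 117 to minute 130, minute 132 to minute 133.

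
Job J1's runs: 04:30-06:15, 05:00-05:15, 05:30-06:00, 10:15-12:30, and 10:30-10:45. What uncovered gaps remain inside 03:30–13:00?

The merged coverage is 04:30–06:15, 10:15–12:30.
Gaps within 03:30–13:00: 03:30–04:30, 06:15–10:15, 12:30–13:00.

03:30–04:30, 06:15–10:15, 12:30–13:00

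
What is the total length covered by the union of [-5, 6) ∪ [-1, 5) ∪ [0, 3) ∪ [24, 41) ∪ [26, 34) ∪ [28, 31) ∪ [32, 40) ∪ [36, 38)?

28

Merged: [-5, 6), [24, 41).
Lengths: 11 + 17 = 28.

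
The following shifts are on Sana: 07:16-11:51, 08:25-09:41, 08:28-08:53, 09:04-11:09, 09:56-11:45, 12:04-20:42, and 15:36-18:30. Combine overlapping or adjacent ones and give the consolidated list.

07:16–11:51, 12:04–20:42

08:25–09:41 overlaps/touches 07:16–11:51 → extend to 07:16–11:51.
08:28–08:53 overlaps/touches 07:16–11:51 → extend to 07:16–11:51.
09:04–11:09 overlaps/touches 07:16–11:51 → extend to 07:16–11:51.
09:56–11:45 overlaps/touches 07:16–11:51 → extend to 07:16–11:51.
12:04–20:42 is disjoint → start new block.
15:36–18:30 overlaps/touches 12:04–20:42 → extend to 12:04–20:42.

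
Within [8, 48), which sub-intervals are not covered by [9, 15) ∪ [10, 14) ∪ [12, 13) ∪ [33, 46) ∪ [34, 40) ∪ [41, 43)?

[8, 9) ∪ [15, 33) ∪ [46, 48)

After merging, the occupied span is [9, 15), [33, 46).
Gaps within [8, 48): [8, 9), [15, 33), [46, 48).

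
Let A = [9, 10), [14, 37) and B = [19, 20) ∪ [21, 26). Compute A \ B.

[9, 10): no B overlap → unchanged.
[14, 37) minus B → [14, 19), [20, 21), [26, 37).

[9, 10) ∪ [14, 19) ∪ [20, 21) ∪ [26, 37)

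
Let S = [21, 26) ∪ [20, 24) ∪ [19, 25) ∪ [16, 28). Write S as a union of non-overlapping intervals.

[16, 28)

Sort by start: [16, 28), [19, 25), [20, 24), [21, 26).
[19, 25) overlaps/touches [16, 28) → extend to [16, 28).
[20, 24) overlaps/touches [16, 28) → extend to [16, 28).
[21, 26) overlaps/touches [16, 28) → extend to [16, 28).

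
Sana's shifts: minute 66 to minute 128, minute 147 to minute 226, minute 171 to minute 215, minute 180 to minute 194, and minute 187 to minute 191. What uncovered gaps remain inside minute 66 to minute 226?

The merged coverage is minute 66 to minute 128, minute 147 to minute 226.
Uncovered inside minute 66 to minute 226: minute 128 to minute 147.

minute 128 to minute 147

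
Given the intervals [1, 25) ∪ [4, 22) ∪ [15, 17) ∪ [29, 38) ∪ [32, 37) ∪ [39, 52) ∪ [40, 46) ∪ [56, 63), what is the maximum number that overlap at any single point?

3

At 15, 3 of the intervals are simultaneously active.
No point has more.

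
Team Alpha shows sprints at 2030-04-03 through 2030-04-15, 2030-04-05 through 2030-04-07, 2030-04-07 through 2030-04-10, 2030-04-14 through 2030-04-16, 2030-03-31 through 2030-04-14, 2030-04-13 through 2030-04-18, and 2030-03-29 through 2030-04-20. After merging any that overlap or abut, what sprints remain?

Sort by start: 2030-03-29 through 2030-04-20, 2030-03-31 through 2030-04-14, 2030-04-03 through 2030-04-15, 2030-04-05 through 2030-04-07, 2030-04-07 through 2030-04-10, 2030-04-13 through 2030-04-18, 2030-04-14 through 2030-04-16.
2030-03-31 through 2030-04-14 overlaps/touches 2030-03-29 through 2030-04-20 → extend to 2030-03-29 through 2030-04-20.
2030-04-03 through 2030-04-15 overlaps/touches 2030-03-29 through 2030-04-20 → extend to 2030-03-29 through 2030-04-20.
2030-04-05 through 2030-04-07 overlaps/touches 2030-03-29 through 2030-04-20 → extend to 2030-03-29 through 2030-04-20.
2030-04-07 through 2030-04-10 overlaps/touches 2030-03-29 through 2030-04-20 → extend to 2030-03-29 through 2030-04-20.
2030-04-13 through 2030-04-18 overlaps/touches 2030-03-29 through 2030-04-20 → extend to 2030-03-29 through 2030-04-20.
2030-04-14 through 2030-04-16 overlaps/touches 2030-03-29 through 2030-04-20 → extend to 2030-03-29 through 2030-04-20.

2030-03-29 through 2030-04-20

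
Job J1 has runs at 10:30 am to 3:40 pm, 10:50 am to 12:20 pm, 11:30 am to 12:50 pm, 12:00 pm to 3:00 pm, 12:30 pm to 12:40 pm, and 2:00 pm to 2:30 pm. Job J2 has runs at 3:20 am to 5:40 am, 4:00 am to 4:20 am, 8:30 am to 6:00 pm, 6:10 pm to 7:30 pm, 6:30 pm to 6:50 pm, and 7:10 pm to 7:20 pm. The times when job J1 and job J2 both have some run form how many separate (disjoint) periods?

1

A, merged: 10:30 am–3:40 pm.
B, merged: 3:20 am–5:40 am, 8:30 am–6:00 pm, 6:10 pm–7:30 pm.
A ∩ B = 10:30 am–3:40 pm.
That is 1 disjoint piece.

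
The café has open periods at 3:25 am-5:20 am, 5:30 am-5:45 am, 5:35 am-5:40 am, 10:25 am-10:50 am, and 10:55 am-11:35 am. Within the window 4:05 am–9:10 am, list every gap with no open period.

5:20 am-5:30 am, 5:45 am-9:10 am

After merging, the occupied span is 3:25 am-5:20 am, 5:30 am-5:45 am, 10:25 am-10:50 am, 10:55 am-11:35 am.
Complement within 4:05 am-9:10 am: 5:20 am-5:30 am, 5:45 am-9:10 am.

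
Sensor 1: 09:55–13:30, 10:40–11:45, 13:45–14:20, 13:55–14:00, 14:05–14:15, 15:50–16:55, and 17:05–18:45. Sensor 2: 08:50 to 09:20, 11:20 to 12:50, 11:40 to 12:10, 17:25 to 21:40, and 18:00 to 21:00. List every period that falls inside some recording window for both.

11:20-12:50, 17:25-18:45

First set merges to 09:55-13:30, 13:45-14:20, 15:50-16:55, 17:05-18:45.
Second set merges to 08:50-09:20, 11:20-12:50, 17:25-21:40.
09:55-13:30 ∩ B → 11:20-12:50.
13:45-14:20 meets no B interval.
15:50-16:55 meets no B interval.
17:05-18:45 ∩ B → 17:25-18:45.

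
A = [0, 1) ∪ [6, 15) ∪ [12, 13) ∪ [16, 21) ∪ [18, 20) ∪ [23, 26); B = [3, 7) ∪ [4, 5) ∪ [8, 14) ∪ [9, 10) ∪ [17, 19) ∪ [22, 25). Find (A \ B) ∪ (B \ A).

First set merges to [0, 1), [6, 15), [16, 21), [23, 26).
Second set merges to [3, 7), [8, 14), [17, 19), [22, 25).
Only in the first: [0, 1), [7, 8), [14, 15), [16, 17), [19, 21), [25, 26).
Only in the second: [3, 6), [22, 23).
Together these are the periods covered by exactly one.

[0, 1) ∪ [3, 6) ∪ [7, 8) ∪ [14, 15) ∪ [16, 17) ∪ [19, 21) ∪ [22, 23) ∪ [25, 26)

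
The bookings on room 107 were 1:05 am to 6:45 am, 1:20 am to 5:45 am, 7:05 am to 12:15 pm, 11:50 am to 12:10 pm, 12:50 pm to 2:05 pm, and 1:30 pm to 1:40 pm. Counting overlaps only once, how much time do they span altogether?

Merged: 1:05 am–6:45 am, 7:05 am–12:15 pm, 12:50 pm–2:05 pm.
Lengths: 5 h 40 min + 5 h 10 min + 1 h 15 min = 12 h 5 min.

12 h 5 min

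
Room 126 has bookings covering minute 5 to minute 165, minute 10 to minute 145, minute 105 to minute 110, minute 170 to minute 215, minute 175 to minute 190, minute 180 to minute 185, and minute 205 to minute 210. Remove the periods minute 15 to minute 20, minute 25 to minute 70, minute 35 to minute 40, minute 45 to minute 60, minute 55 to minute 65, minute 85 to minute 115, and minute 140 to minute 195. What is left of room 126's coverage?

minute 5 to minute 15, minute 20 to minute 25, minute 70 to minute 85, minute 115 to minute 140, minute 195 to minute 215

A, merged: minute 5 to minute 165, minute 170 to minute 215.
B, merged: minute 15 to minute 20, minute 25 to minute 70, minute 85 to minute 115, minute 140 to minute 195.
minute 5 to minute 165 with B removed leaves minute 5 to minute 15, minute 20 to minute 25, minute 70 to minute 85, minute 115 to minute 140.
minute 170 to minute 215 with B removed leaves minute 195 to minute 215.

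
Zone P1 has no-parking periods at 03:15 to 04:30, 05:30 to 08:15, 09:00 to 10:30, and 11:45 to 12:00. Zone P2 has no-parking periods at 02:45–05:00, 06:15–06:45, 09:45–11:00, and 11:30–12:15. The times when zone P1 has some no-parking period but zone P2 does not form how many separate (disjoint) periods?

A \ B = 05:30-06:15, 06:45-08:15, 09:00-09:45.
That is 3 disjoint pieces.

3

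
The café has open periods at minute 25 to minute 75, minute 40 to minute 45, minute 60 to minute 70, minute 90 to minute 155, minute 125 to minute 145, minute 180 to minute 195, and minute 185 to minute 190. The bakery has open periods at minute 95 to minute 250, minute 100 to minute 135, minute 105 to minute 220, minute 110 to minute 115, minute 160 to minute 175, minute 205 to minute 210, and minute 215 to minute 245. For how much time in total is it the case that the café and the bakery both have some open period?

75 minutes

Merge the first list: minute 25 to minute 75, minute 90 to minute 155, minute 180 to minute 195.
Merge the second list: minute 95 to minute 250.
A ∩ B = minute 95 to minute 155, minute 180 to minute 195.
Total: 60 minutes + 15 minutes = 75 minutes.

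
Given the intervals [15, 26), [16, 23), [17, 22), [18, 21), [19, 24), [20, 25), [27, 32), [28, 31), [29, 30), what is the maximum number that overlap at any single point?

6

At 20, 6 of the intervals are simultaneously active.
No point has more.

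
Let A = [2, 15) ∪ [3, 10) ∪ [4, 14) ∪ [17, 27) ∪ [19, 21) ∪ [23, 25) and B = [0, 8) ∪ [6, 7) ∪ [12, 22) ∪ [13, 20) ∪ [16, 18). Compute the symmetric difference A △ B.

[0, 2) ∪ [8, 12) ∪ [15, 17) ∪ [22, 27)

A, merged: [2, 15), [17, 27).
B, merged: [0, 8), [12, 22).
A \ B = [8, 12), [22, 27).
B \ A = [0, 2), [15, 17).
Union of the two gives the symmetric difference.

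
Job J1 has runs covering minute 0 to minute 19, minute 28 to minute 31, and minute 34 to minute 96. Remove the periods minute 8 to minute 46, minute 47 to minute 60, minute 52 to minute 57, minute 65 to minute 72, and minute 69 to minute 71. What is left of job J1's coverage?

Second set merges to minute 8 to minute 46, minute 47 to minute 60, minute 65 to minute 72.
minute 0 to minute 19 minus B → minute 0 to minute 8.
minute 28 to minute 31: fully covered by B → removed.
minute 34 to minute 96 minus B → minute 46 to minute 47, minute 60 to minute 65, minute 72 to minute 96.

minute 0 to minute 8, minute 46 to minute 47, minute 60 to minute 65, minute 72 to minute 96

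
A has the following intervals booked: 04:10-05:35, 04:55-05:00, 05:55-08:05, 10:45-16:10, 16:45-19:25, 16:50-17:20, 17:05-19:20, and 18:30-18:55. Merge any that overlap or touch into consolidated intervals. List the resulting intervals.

04:55-05:00 overlaps/touches 04:10-05:35 → extend to 04:10-05:35.
05:55-08:05 is disjoint → start new block.
10:45-16:10 is disjoint → start new block.
16:45-19:25 is disjoint → start new block.
16:50-17:20 overlaps/touches 16:45-19:25 → extend to 16:45-19:25.
17:05-19:20 overlaps/touches 16:45-19:25 → extend to 16:45-19:25.
18:30-18:55 overlaps/touches 16:45-19:25 → extend to 16:45-19:25.

04:10-05:35, 05:55-08:05, 10:45-16:10, 16:45-19:25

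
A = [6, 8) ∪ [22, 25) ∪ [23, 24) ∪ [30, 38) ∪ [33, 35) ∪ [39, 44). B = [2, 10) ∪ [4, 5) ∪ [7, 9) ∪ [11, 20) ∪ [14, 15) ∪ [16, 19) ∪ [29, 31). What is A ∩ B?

Merge the first list: [6, 8), [22, 25), [30, 38), [39, 44).
Merge the second list: [2, 10), [11, 20), [29, 31).
[6, 8) overlaps B on [6, 8).
[22, 25) falls entirely outside B.
[30, 38) overlaps B on [30, 31).
[39, 44) falls entirely outside B.

[6, 8) ∪ [30, 31)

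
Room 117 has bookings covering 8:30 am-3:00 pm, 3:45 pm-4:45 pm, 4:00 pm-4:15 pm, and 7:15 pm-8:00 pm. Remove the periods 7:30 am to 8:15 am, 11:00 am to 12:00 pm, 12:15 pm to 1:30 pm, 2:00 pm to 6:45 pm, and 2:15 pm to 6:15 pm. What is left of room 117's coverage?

A, merged: 8:30 am-3:00 pm, 3:45 pm-4:45 pm, 7:15 pm-8:00 pm.
B, merged: 7:30 am-8:15 am, 11:00 am-12:00 pm, 12:15 pm-1:30 pm, 2:00 pm-6:45 pm.
8:30 am-3:00 pm minus B → 8:30 am-11:00 am, 12:00 pm-12:15 pm, 1:30 pm-2:00 pm.
3:45 pm-4:45 pm: fully covered by B → removed.
7:15 pm-8:00 pm: no B overlap → unchanged.

8:30 am-11:00 am, 12:00 pm-12:15 pm, 1:30 pm-2:00 pm, 7:15 pm-8:00 pm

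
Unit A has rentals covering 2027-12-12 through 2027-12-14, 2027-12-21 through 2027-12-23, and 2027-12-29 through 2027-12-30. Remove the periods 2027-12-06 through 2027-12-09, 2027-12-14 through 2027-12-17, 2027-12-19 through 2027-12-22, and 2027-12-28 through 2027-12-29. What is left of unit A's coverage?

2027-12-12 through 2027-12-13, 2027-12-23 through 2027-12-23, 2027-12-30 through 2027-12-30

2027-12-12 through 2027-12-14 \ B = 2027-12-12 through 2027-12-13.
2027-12-21 through 2027-12-23 \ B = 2027-12-23 through 2027-12-23.
2027-12-29 through 2027-12-30 \ B = 2027-12-30 through 2027-12-30.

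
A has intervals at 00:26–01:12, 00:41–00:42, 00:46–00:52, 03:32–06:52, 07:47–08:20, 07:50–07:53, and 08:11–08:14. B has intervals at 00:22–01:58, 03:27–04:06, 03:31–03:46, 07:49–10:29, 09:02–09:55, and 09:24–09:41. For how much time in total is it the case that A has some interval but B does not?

Merge the first list: 00:26–01:12, 03:32–06:52, 07:47–08:20.
Merge the second list: 00:22–01:58, 03:27–04:06, 07:49–10:29.
A \ B = 04:06–06:52, 07:47–07:49.
Total: 2 h 46 min + 2 min = 2 h 48 min.

2 h 48 min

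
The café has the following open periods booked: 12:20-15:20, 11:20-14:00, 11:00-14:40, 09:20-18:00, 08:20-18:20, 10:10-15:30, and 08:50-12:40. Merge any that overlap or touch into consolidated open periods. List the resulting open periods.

Sort by start: 08:20–18:20, 08:50–12:40, 09:20–18:00, 10:10–15:30, 11:00–14:40, 11:20–14:00, 12:20–15:20.
08:50–12:40 overlaps/touches 08:20–18:20 → extend to 08:20–18:20.
09:20–18:00 overlaps/touches 08:20–18:20 → extend to 08:20–18:20.
10:10–15:30 overlaps/touches 08:20–18:20 → extend to 08:20–18:20.
11:00–14:40 overlaps/touches 08:20–18:20 → extend to 08:20–18:20.
11:20–14:00 overlaps/touches 08:20–18:20 → extend to 08:20–18:20.
12:20–15:20 overlaps/touches 08:20–18:20 → extend to 08:20–18:20.

08:20–18:20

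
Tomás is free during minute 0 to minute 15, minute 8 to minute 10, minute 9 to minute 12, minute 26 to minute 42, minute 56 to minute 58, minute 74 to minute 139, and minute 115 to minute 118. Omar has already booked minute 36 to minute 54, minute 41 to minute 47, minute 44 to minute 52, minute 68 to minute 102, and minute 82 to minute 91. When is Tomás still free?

A, merged: minute 0 to minute 15, minute 26 to minute 42, minute 56 to minute 58, minute 74 to minute 139.
B, merged: minute 36 to minute 54, minute 68 to minute 102.
minute 0 to minute 15 is untouched.
minute 26 to minute 42 with B removed leaves minute 26 to minute 36.
minute 56 to minute 58 is untouched.
minute 74 to minute 139 with B removed leaves minute 102 to minute 139.

minute 0 to minute 15, minute 26 to minute 36, minute 56 to minute 58, minute 102 to minute 139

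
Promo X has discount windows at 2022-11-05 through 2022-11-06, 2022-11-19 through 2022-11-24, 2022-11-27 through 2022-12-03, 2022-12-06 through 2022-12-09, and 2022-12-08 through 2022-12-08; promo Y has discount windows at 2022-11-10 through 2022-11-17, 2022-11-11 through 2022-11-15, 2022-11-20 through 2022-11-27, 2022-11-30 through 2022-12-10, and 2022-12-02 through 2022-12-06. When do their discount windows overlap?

2022-11-20 through 2022-11-24, 2022-11-27 through 2022-11-27, 2022-11-30 through 2022-12-03, 2022-12-06 through 2022-12-09

First set merges to 2022-11-05 through 2022-11-06, 2022-11-19 through 2022-11-24, 2022-11-27 through 2022-12-03, 2022-12-06 through 2022-12-09.
Second set merges to 2022-11-10 through 2022-11-17, 2022-11-20 through 2022-11-27, 2022-11-30 through 2022-12-10.
2022-11-05 through 2022-11-06 falls entirely outside B.
2022-11-19 through 2022-11-24 overlaps B on 2022-11-20 through 2022-11-24.
2022-11-27 through 2022-12-03 overlaps B on 2022-11-27 through 2022-11-27, 2022-11-30 through 2022-12-03.
2022-12-06 through 2022-12-09 overlaps B on 2022-12-06 through 2022-12-09.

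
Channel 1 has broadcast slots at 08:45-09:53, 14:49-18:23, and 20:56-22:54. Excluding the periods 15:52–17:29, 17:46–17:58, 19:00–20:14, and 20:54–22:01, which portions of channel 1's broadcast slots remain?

08:45–09:53: nothing removed.
14:49–18:23 \ B = 14:49–15:52, 17:29–17:46, 17:58–18:23.
20:56–22:54 \ B = 22:01–22:54.

08:45–09:53, 14:49–15:52, 17:29–17:46, 17:58–18:23, 22:01–22:54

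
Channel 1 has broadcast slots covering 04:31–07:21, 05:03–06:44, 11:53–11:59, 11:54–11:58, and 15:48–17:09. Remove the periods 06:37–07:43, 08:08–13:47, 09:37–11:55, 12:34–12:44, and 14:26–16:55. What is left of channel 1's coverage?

A, merged: 04:31-07:21, 11:53-11:59, 15:48-17:09.
B, merged: 06:37-07:43, 08:08-13:47, 14:26-16:55.
04:31-07:21 minus B → 04:31-06:37.
11:53-11:59: fully covered by B → removed.
15:48-17:09 minus B → 16:55-17:09.

04:31-06:37, 16:55-17:09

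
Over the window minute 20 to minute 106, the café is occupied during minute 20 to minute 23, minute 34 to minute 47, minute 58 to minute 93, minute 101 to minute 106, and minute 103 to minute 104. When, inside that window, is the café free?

Covered (merged): minute 20 to minute 23, minute 34 to minute 47, minute 58 to minute 93, minute 101 to minute 106.
Uncovered inside minute 20 to minute 106: minute 23 to minute 34, minute 47 to minute 58, minute 93 to minute 101.

minute 23 to minute 34, minute 47 to minute 58, minute 93 to minute 101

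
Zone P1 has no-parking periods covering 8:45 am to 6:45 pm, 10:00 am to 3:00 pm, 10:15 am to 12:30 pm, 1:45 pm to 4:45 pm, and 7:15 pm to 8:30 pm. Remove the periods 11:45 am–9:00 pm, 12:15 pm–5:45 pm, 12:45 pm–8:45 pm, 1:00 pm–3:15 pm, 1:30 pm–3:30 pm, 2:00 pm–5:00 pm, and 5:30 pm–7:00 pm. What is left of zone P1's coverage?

8:45 am–11:45 am

A, merged: 8:45 am–6:45 pm, 7:15 pm–8:30 pm.
B, merged: 11:45 am–9:00 pm.
8:45 am–6:45 pm \ B = 8:45 am–11:45 am.
7:15 pm–8:30 pm: entirely removed.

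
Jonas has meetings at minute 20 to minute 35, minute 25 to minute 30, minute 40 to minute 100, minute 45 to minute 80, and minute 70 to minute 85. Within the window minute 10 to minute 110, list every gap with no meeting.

The merged coverage is minute 20 to minute 35, minute 40 to minute 100.
Uncovered inside minute 10 to minute 110: minute 10 to minute 20, minute 35 to minute 40, minute 100 to minute 110.

minute 10 to minute 20, minute 35 to minute 40, minute 100 to minute 110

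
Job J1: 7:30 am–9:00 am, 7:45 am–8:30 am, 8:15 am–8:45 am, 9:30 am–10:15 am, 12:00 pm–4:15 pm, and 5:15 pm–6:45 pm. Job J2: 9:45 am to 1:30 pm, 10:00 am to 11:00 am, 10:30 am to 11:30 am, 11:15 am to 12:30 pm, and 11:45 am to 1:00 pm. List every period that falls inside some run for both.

9:45 am–10:15 am, 12:00 pm–1:30 pm

A, merged: 7:30 am–9:00 am, 9:30 am–10:15 am, 12:00 pm–4:15 pm, 5:15 pm–6:45 pm.
B, merged: 9:45 am–1:30 pm.
7:30 am–9:00 am: no overlap with the second set.
9:30 am–10:15 am meets the second set on 9:45 am–10:15 am.
12:00 pm–4:15 pm meets the second set on 12:00 pm–1:30 pm.
5:15 pm–6:45 pm: no overlap with the second set.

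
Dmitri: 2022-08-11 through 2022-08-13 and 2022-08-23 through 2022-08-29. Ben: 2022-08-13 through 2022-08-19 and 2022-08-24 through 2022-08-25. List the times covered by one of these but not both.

A \ B = 2022-08-11 through 2022-08-12, 2022-08-23 through 2022-08-23, 2022-08-26 through 2022-08-29.
B \ A = 2022-08-14 through 2022-08-19.
Union of the two gives the symmetric difference.

2022-08-11 through 2022-08-12, 2022-08-14 through 2022-08-19, 2022-08-23 through 2022-08-23, 2022-08-26 through 2022-08-29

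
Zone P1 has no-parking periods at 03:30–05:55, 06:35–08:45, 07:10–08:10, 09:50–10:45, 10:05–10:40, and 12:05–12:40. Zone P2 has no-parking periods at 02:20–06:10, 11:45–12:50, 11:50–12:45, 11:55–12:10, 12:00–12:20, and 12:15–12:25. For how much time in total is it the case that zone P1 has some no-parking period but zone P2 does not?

3 h 5 min

A, merged: 03:30–05:55, 06:35–08:45, 09:50–10:45, 12:05–12:40.
B, merged: 02:20–06:10, 11:45–12:50.
A \ B = 06:35–08:45, 09:50–10:45.
Total: 2 h 10 min + 55 min = 3 h 5 min.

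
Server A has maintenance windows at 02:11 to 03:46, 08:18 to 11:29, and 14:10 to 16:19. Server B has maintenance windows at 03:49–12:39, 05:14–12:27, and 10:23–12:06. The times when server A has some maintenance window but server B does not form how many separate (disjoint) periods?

2

Merge the second list: 03:49–12:39.
A \ B = 02:11–03:46, 14:10–16:19.
That is 2 disjoint pieces.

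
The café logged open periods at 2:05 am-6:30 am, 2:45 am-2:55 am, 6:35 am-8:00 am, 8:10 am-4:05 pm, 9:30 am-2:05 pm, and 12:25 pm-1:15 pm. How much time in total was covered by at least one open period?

13 h 45 min

Merged: 2:05 am-6:30 am, 6:35 am-8:00 am, 8:10 am-4:05 pm.
Lengths: 4 h 25 min + 1 h 25 min + 7 h 55 min = 13 h 45 min.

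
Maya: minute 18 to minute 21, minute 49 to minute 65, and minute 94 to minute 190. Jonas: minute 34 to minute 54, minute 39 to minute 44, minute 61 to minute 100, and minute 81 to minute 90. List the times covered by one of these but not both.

minute 18 to minute 21, minute 34 to minute 49, minute 54 to minute 61, minute 65 to minute 94, minute 100 to minute 190

B, merged: minute 34 to minute 54, minute 61 to minute 100.
A \ B = minute 18 to minute 21, minute 54 to minute 61, minute 100 to minute 190.
B \ A = minute 34 to minute 49, minute 65 to minute 94.
Union of the two gives the symmetric difference.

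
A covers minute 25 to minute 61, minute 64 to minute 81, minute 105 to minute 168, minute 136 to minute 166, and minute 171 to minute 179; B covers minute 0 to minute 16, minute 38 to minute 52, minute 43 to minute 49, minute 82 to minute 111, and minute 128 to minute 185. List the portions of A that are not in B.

A, merged: minute 25 to minute 61, minute 64 to minute 81, minute 105 to minute 168, minute 171 to minute 179.
B, merged: minute 0 to minute 16, minute 38 to minute 52, minute 82 to minute 111, minute 128 to minute 185.
minute 25 to minute 61 with B removed leaves minute 25 to minute 38, minute 52 to minute 61.
minute 64 to minute 81 is untouched.
minute 105 to minute 168 with B removed leaves minute 111 to minute 128.
minute 171 to minute 179 lies entirely inside B → drops out.

minute 25 to minute 38, minute 52 to minute 61, minute 64 to minute 81, minute 111 to minute 128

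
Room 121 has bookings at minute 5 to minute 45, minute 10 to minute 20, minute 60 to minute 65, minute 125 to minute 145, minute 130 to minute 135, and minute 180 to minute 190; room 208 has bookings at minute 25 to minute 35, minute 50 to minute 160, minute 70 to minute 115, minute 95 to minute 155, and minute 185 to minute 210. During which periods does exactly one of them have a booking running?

minute 5 to minute 25, minute 35 to minute 45, minute 50 to minute 60, minute 65 to minute 125, minute 145 to minute 160, minute 180 to minute 185, minute 190 to minute 210

First set merges to minute 5 to minute 45, minute 60 to minute 65, minute 125 to minute 145, minute 180 to minute 190.
Second set merges to minute 25 to minute 35, minute 50 to minute 160, minute 185 to minute 210.
A but not B: minute 5 to minute 25, minute 35 to minute 45, minute 180 to minute 185.
B but not A: minute 50 to minute 60, minute 65 to minute 125, minute 145 to minute 160, minute 190 to minute 210.
Combining gives A △ B.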